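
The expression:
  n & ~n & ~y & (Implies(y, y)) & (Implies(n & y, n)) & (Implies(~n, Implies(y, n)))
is never true.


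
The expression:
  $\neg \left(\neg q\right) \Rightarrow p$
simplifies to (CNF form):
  $p \vee \neg q$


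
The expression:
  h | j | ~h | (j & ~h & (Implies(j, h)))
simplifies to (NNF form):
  True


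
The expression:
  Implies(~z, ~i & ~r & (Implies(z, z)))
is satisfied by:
  {z: True, i: False, r: False}
  {r: True, z: True, i: False}
  {z: True, i: True, r: False}
  {r: True, z: True, i: True}
  {r: False, i: False, z: False}


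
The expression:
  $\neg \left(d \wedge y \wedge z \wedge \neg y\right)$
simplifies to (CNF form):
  $\text{True}$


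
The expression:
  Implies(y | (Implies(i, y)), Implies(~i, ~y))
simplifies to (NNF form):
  i | ~y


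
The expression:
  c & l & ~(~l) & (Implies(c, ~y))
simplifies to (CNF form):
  c & l & ~y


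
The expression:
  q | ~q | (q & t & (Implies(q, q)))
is always true.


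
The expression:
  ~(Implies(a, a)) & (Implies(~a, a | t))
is never true.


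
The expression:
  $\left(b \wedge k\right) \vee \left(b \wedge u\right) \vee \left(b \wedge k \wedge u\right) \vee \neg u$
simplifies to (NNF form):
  $b \vee \neg u$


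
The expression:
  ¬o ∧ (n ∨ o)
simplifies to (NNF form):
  n ∧ ¬o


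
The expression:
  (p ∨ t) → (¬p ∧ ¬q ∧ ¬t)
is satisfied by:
  {p: False, t: False}


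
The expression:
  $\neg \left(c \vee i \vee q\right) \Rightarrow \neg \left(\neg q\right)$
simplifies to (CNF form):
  $c \vee i \vee q$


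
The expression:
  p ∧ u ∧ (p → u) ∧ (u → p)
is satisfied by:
  {p: True, u: True}


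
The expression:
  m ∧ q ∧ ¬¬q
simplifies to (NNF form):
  m ∧ q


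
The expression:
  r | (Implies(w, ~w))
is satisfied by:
  {r: True, w: False}
  {w: False, r: False}
  {w: True, r: True}


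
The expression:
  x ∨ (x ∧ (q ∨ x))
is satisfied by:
  {x: True}


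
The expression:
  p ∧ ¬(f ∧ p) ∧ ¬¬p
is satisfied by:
  {p: True, f: False}


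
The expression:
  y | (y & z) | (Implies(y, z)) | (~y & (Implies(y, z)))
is always true.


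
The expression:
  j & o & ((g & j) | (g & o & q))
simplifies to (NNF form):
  g & j & o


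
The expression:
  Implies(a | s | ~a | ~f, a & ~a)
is never true.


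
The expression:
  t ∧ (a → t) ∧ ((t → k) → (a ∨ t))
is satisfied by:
  {t: True}


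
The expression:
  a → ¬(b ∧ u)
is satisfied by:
  {u: False, a: False, b: False}
  {b: True, u: False, a: False}
  {a: True, u: False, b: False}
  {b: True, a: True, u: False}
  {u: True, b: False, a: False}
  {b: True, u: True, a: False}
  {a: True, u: True, b: False}


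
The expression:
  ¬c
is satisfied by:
  {c: False}


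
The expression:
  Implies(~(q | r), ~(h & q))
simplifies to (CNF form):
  True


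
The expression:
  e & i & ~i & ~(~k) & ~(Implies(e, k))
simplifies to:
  False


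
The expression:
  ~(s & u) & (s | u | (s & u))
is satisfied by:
  {s: True, u: False}
  {u: True, s: False}


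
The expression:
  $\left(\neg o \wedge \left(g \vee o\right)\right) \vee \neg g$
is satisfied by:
  {g: False, o: False}
  {o: True, g: False}
  {g: True, o: False}


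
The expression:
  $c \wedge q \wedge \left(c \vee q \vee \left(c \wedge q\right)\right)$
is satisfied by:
  {c: True, q: True}


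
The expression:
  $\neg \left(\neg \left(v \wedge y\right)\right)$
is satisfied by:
  {y: True, v: True}


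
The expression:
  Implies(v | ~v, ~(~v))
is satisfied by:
  {v: True}


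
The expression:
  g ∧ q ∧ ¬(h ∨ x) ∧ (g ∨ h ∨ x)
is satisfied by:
  {g: True, q: True, x: False, h: False}


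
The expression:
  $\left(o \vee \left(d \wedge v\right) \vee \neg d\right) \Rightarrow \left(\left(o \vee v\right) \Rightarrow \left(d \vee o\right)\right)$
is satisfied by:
  {d: True, o: True, v: False}
  {d: True, v: False, o: False}
  {o: True, v: False, d: False}
  {o: False, v: False, d: False}
  {d: True, o: True, v: True}
  {d: True, v: True, o: False}
  {o: True, v: True, d: False}


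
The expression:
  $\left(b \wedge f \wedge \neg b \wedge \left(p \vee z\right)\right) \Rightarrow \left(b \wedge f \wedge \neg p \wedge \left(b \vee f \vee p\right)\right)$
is always true.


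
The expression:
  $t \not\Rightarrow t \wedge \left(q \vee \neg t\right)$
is never true.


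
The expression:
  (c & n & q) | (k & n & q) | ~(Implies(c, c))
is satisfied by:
  {k: True, c: True, q: True, n: True}
  {k: True, q: True, n: True, c: False}
  {c: True, q: True, n: True, k: False}


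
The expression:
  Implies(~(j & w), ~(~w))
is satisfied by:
  {w: True}


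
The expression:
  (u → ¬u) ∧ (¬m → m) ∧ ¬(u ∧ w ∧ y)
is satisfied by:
  {m: True, u: False}


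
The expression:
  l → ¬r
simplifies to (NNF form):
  ¬l ∨ ¬r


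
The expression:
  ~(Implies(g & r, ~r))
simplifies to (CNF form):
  g & r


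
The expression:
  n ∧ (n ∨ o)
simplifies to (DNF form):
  n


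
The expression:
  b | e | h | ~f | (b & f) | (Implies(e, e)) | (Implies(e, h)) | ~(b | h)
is always true.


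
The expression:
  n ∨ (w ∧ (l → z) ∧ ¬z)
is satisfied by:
  {n: True, w: True, z: False, l: False}
  {n: True, z: False, w: False, l: False}
  {n: True, l: True, w: True, z: False}
  {n: True, l: True, z: False, w: False}
  {n: True, w: True, z: True, l: False}
  {n: True, z: True, w: False, l: False}
  {n: True, l: True, z: True, w: True}
  {n: True, l: True, z: True, w: False}
  {w: True, l: False, z: False, n: False}


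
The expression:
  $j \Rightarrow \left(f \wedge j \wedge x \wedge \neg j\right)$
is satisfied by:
  {j: False}


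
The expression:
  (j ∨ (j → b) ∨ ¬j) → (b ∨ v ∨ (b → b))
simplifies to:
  True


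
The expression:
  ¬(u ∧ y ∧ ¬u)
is always true.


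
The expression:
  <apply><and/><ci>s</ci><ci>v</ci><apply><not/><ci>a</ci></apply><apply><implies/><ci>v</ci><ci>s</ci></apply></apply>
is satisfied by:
  {s: True, v: True, a: False}


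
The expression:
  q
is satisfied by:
  {q: True}


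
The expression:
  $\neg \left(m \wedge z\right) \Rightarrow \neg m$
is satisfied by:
  {z: True, m: False}
  {m: False, z: False}
  {m: True, z: True}


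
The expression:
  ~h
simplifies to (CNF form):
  ~h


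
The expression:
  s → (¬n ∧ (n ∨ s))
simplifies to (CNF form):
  ¬n ∨ ¬s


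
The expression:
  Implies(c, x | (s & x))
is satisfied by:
  {x: True, c: False}
  {c: False, x: False}
  {c: True, x: True}


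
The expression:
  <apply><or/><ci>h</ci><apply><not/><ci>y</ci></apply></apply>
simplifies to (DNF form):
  <apply><or/><ci>h</ci><apply><not/><ci>y</ci></apply></apply>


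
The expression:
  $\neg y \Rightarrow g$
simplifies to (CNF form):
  $g \vee y$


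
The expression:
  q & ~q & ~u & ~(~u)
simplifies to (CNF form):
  False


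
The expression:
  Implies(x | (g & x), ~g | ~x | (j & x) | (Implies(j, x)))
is always true.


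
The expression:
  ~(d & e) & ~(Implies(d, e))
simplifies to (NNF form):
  d & ~e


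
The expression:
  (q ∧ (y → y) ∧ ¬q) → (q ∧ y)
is always true.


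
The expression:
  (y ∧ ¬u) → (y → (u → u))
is always true.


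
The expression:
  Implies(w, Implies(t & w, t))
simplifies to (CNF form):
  True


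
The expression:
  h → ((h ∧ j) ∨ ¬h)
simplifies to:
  j ∨ ¬h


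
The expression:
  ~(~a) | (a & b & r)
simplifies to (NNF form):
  a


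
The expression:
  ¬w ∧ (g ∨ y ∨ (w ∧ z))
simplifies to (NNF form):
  ¬w ∧ (g ∨ y)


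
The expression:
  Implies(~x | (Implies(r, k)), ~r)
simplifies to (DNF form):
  ~r | (x & ~k)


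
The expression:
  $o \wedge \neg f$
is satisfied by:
  {o: True, f: False}


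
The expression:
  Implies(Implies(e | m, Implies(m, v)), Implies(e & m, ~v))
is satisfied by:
  {m: False, e: False, v: False}
  {v: True, m: False, e: False}
  {e: True, m: False, v: False}
  {v: True, e: True, m: False}
  {m: True, v: False, e: False}
  {v: True, m: True, e: False}
  {e: True, m: True, v: False}


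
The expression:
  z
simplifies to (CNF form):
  z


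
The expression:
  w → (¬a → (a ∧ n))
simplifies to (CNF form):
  a ∨ ¬w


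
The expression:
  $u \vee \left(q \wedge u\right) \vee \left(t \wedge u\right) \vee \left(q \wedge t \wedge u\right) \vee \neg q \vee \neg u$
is always true.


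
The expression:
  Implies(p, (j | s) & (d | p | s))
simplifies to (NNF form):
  j | s | ~p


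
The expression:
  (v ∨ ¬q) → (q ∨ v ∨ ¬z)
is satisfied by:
  {q: True, v: True, z: False}
  {q: True, v: False, z: False}
  {v: True, q: False, z: False}
  {q: False, v: False, z: False}
  {z: True, q: True, v: True}
  {z: True, q: True, v: False}
  {z: True, v: True, q: False}


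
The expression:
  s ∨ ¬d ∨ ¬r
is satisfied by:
  {s: True, d: False, r: False}
  {s: False, d: False, r: False}
  {r: True, s: True, d: False}
  {r: True, s: False, d: False}
  {d: True, s: True, r: False}
  {d: True, s: False, r: False}
  {d: True, r: True, s: True}


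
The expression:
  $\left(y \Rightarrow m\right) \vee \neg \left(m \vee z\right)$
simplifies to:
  $m \vee \neg y \vee \neg z$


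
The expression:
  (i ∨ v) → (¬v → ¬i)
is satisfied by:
  {v: True, i: False}
  {i: False, v: False}
  {i: True, v: True}


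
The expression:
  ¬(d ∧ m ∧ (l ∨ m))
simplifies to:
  ¬d ∨ ¬m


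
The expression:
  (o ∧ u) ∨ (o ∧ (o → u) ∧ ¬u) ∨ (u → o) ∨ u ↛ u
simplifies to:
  o ∨ ¬u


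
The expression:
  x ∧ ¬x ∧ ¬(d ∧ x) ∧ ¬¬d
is never true.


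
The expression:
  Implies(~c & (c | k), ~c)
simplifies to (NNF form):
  True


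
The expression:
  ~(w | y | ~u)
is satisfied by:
  {u: True, y: False, w: False}


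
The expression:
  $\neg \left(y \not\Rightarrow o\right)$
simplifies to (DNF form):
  $o \vee \neg y$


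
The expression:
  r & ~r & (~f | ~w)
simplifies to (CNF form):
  False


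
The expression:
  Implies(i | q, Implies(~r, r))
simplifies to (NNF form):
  r | (~i & ~q)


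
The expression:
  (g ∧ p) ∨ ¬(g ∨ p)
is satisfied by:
  {p: False, g: False}
  {g: True, p: True}


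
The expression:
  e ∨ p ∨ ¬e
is always true.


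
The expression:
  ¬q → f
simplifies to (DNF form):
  f ∨ q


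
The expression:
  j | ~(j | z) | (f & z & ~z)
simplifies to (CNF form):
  j | ~z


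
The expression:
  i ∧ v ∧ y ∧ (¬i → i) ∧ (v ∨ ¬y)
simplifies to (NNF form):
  i ∧ v ∧ y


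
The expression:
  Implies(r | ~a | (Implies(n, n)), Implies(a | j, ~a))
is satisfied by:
  {a: False}


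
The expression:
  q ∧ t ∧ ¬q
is never true.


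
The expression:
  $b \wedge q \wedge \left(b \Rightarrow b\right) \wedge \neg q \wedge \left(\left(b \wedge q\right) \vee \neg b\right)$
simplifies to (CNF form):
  $\text{False}$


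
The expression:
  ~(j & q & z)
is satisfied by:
  {q: False, z: False, j: False}
  {j: True, q: False, z: False}
  {z: True, q: False, j: False}
  {j: True, z: True, q: False}
  {q: True, j: False, z: False}
  {j: True, q: True, z: False}
  {z: True, q: True, j: False}


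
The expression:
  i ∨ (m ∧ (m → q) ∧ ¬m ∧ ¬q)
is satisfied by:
  {i: True}


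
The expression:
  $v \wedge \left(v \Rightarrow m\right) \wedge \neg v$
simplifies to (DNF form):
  $\text{False}$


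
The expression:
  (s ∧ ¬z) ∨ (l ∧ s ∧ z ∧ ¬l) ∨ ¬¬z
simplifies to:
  s ∨ z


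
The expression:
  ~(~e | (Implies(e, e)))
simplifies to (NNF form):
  False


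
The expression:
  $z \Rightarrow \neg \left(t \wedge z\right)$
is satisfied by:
  {t: False, z: False}
  {z: True, t: False}
  {t: True, z: False}


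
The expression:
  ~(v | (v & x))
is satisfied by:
  {v: False}


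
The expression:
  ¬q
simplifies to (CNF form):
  ¬q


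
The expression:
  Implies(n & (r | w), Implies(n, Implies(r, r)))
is always true.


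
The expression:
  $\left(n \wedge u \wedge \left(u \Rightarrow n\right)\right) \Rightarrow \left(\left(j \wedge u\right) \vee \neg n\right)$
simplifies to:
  $j \vee \neg n \vee \neg u$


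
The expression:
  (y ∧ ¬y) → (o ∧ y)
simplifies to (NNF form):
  True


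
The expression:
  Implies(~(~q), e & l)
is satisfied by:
  {e: True, l: True, q: False}
  {e: True, l: False, q: False}
  {l: True, e: False, q: False}
  {e: False, l: False, q: False}
  {q: True, e: True, l: True}


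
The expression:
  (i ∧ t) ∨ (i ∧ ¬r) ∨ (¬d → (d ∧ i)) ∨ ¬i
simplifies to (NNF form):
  d ∨ t ∨ ¬i ∨ ¬r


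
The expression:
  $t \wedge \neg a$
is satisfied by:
  {t: True, a: False}


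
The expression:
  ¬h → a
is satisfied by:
  {a: True, h: True}
  {a: True, h: False}
  {h: True, a: False}


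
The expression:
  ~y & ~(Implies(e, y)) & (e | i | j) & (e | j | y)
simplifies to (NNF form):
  e & ~y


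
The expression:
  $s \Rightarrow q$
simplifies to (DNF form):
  $q \vee \neg s$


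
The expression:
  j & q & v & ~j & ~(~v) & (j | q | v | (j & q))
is never true.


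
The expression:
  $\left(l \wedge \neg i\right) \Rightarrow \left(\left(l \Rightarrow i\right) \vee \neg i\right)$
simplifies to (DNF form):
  $\text{True}$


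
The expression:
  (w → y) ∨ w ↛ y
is always true.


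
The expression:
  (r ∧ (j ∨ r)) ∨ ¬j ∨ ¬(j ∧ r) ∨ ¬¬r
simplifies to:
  True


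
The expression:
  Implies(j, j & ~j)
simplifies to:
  ~j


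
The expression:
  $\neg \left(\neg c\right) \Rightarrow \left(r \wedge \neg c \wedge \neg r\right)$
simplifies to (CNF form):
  $\neg c$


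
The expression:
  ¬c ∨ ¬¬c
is always true.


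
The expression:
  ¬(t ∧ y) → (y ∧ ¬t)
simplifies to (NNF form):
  y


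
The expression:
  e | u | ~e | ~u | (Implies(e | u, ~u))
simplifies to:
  True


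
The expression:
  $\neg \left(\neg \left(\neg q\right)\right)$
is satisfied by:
  {q: False}


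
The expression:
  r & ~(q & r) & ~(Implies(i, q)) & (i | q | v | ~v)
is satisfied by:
  {r: True, i: True, q: False}


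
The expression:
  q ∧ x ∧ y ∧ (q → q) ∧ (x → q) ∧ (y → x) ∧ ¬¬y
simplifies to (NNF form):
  q ∧ x ∧ y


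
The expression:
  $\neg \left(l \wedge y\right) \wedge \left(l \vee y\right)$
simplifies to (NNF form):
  $\left(l \wedge \neg y\right) \vee \left(y \wedge \neg l\right)$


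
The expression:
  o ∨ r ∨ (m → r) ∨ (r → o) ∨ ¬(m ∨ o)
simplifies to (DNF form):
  True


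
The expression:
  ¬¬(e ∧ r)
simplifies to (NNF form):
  e ∧ r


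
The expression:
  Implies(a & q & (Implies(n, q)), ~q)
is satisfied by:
  {q: False, a: False}
  {a: True, q: False}
  {q: True, a: False}


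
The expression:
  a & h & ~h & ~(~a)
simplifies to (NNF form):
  False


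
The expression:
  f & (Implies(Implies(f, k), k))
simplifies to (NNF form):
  f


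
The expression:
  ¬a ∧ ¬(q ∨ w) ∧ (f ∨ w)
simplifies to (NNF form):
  f ∧ ¬a ∧ ¬q ∧ ¬w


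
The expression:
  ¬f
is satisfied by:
  {f: False}


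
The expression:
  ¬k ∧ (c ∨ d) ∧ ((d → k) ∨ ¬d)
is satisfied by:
  {c: True, d: False, k: False}


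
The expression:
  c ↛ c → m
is always true.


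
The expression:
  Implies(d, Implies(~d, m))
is always true.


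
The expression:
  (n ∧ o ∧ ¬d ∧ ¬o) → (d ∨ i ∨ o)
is always true.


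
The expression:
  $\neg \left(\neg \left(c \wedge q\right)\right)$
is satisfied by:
  {c: True, q: True}


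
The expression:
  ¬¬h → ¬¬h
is always true.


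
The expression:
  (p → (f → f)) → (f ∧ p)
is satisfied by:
  {p: True, f: True}


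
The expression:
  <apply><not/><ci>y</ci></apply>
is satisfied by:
  {y: False}


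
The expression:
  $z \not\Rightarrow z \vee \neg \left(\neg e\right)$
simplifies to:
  $e$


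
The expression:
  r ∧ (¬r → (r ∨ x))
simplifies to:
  r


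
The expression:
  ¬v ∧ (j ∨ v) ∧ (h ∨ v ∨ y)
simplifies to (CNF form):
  j ∧ ¬v ∧ (h ∨ y)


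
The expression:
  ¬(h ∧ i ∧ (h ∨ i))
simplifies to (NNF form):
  ¬h ∨ ¬i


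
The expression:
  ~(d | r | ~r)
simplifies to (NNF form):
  False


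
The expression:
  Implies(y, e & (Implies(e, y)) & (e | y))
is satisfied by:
  {e: True, y: False}
  {y: False, e: False}
  {y: True, e: True}


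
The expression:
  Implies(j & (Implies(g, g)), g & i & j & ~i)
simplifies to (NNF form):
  ~j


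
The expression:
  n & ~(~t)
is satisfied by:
  {t: True, n: True}


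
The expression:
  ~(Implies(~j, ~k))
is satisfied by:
  {k: True, j: False}


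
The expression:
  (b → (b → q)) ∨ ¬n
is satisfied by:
  {q: True, n: False, b: False}
  {q: False, n: False, b: False}
  {b: True, q: True, n: False}
  {b: True, q: False, n: False}
  {n: True, q: True, b: False}
  {n: True, q: False, b: False}
  {n: True, b: True, q: True}


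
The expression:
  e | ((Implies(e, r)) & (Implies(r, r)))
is always true.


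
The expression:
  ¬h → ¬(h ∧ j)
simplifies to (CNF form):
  True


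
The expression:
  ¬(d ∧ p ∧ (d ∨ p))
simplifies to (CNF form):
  ¬d ∨ ¬p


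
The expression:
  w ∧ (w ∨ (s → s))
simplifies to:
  w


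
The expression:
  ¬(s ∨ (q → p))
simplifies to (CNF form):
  q ∧ ¬p ∧ ¬s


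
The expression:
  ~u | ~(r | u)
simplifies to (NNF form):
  ~u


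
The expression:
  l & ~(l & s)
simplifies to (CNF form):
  l & ~s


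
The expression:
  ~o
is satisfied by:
  {o: False}


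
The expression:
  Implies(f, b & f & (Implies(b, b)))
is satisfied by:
  {b: True, f: False}
  {f: False, b: False}
  {f: True, b: True}


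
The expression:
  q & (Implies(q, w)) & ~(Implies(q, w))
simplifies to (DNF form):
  False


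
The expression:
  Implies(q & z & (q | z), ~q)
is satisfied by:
  {q: False, z: False}
  {z: True, q: False}
  {q: True, z: False}


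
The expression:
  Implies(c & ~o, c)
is always true.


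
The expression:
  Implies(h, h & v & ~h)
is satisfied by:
  {h: False}


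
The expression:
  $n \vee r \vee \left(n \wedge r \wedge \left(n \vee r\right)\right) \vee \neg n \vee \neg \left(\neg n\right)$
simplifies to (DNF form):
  $\text{True}$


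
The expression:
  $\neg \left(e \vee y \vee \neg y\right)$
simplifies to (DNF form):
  $\text{False}$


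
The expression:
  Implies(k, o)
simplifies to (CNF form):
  o | ~k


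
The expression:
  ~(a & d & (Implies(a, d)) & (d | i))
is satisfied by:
  {d: False, a: False}
  {a: True, d: False}
  {d: True, a: False}


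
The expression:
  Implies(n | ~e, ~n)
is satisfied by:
  {n: False}


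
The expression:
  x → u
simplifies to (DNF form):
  u ∨ ¬x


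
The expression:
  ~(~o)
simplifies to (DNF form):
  o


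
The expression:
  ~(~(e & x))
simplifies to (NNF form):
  e & x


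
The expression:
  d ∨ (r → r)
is always true.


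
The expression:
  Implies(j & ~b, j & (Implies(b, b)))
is always true.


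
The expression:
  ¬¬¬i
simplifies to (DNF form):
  ¬i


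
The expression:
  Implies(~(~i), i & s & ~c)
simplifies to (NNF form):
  ~i | (s & ~c)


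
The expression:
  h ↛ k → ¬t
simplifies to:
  k ∨ ¬h ∨ ¬t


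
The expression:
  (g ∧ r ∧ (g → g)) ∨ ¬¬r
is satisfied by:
  {r: True}


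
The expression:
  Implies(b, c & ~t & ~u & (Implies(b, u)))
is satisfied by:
  {b: False}


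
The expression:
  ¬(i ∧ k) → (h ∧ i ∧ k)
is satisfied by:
  {i: True, k: True}


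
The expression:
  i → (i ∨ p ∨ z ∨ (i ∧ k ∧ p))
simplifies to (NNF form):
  True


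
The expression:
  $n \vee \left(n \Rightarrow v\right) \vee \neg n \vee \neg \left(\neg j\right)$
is always true.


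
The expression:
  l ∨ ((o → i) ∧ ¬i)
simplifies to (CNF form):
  (l ∨ ¬i) ∧ (l ∨ ¬o)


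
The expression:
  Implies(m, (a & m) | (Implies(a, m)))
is always true.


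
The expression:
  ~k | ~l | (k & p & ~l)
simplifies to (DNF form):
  ~k | ~l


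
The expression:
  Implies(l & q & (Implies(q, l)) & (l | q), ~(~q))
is always true.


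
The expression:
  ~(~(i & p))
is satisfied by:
  {i: True, p: True}


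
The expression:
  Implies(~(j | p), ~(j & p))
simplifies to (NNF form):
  True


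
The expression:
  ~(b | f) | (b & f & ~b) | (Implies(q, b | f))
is always true.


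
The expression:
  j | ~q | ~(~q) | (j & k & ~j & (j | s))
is always true.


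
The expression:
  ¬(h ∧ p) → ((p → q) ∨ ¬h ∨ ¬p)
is always true.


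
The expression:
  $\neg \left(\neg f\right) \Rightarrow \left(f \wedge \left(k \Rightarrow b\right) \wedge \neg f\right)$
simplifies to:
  $\neg f$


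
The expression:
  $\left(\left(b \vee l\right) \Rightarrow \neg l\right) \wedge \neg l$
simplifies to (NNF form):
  $\neg l$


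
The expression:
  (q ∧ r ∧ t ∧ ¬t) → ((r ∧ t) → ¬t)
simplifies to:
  True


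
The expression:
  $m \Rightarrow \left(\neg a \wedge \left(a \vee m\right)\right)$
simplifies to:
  $\neg a \vee \neg m$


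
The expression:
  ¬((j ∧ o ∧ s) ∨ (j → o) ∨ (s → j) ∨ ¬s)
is never true.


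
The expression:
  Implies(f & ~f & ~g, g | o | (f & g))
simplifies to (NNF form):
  True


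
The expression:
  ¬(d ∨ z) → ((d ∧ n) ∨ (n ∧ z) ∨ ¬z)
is always true.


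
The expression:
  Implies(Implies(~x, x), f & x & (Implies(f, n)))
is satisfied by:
  {f: True, n: True, x: False}
  {f: True, n: False, x: False}
  {n: True, f: False, x: False}
  {f: False, n: False, x: False}
  {x: True, f: True, n: True}


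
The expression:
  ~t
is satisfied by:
  {t: False}


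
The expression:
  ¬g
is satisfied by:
  {g: False}


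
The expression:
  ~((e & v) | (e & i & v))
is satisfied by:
  {v: False, e: False}
  {e: True, v: False}
  {v: True, e: False}


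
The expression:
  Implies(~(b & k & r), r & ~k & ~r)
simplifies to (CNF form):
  b & k & r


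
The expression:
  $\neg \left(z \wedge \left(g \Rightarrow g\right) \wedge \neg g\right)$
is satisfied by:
  {g: True, z: False}
  {z: False, g: False}
  {z: True, g: True}


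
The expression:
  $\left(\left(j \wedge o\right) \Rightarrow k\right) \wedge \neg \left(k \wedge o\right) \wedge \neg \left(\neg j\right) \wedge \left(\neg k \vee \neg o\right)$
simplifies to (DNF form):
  $j \wedge \neg o$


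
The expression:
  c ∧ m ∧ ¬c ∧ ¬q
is never true.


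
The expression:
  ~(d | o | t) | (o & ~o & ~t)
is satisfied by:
  {d: False, o: False, t: False}


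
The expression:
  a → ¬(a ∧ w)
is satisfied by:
  {w: False, a: False}
  {a: True, w: False}
  {w: True, a: False}


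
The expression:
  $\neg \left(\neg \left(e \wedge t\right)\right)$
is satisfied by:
  {t: True, e: True}


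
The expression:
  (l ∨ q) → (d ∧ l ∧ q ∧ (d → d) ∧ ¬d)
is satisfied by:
  {q: False, l: False}


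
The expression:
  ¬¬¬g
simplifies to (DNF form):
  ¬g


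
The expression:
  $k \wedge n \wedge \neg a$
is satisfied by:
  {n: True, k: True, a: False}


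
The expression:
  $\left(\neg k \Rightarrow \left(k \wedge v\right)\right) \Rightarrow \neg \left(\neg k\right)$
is always true.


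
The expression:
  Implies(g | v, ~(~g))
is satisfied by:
  {g: True, v: False}
  {v: False, g: False}
  {v: True, g: True}


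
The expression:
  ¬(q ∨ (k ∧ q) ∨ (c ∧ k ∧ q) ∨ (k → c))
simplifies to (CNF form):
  k ∧ ¬c ∧ ¬q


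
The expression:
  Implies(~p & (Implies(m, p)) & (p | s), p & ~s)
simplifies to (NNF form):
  m | p | ~s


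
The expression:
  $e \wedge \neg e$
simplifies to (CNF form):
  $\text{False}$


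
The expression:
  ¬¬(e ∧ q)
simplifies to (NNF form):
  e ∧ q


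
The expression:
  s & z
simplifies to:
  s & z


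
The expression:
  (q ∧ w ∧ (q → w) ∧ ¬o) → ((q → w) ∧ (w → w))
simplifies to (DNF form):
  True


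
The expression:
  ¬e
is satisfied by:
  {e: False}


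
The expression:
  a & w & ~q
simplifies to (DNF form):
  a & w & ~q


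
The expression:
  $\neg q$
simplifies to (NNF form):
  $\neg q$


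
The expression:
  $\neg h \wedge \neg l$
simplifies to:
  $\neg h \wedge \neg l$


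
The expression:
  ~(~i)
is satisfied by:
  {i: True}


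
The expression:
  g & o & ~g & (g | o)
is never true.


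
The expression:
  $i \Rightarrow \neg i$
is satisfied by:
  {i: False}


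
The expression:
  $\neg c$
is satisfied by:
  {c: False}


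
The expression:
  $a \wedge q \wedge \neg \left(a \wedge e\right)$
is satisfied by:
  {a: True, q: True, e: False}


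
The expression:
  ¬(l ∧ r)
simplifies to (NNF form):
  ¬l ∨ ¬r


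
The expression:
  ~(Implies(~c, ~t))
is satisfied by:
  {t: True, c: False}


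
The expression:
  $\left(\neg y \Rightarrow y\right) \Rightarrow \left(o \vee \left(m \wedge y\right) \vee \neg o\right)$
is always true.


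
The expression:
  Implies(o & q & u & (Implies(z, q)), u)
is always true.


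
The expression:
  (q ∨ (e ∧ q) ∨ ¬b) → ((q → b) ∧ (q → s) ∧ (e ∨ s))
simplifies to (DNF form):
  (b ∧ s) ∨ (b ∧ ¬q) ∨ (e ∧ ¬q) ∨ (s ∧ ¬q)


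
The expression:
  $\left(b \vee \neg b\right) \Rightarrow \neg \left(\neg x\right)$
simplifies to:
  $x$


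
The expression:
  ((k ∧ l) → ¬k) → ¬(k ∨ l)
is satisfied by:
  {l: False, k: False}
  {k: True, l: True}


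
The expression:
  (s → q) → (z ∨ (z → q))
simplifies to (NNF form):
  True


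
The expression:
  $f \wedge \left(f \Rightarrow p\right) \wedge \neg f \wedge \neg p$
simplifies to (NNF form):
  $\text{False}$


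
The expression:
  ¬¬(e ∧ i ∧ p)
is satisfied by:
  {i: True, p: True, e: True}


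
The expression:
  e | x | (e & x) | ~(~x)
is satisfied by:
  {x: True, e: True}
  {x: True, e: False}
  {e: True, x: False}


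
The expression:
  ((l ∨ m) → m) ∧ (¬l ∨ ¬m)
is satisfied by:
  {l: False}


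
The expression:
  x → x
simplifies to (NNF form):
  True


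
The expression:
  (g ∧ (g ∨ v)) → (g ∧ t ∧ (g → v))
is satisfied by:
  {v: True, t: True, g: False}
  {v: True, t: False, g: False}
  {t: True, v: False, g: False}
  {v: False, t: False, g: False}
  {v: True, g: True, t: True}


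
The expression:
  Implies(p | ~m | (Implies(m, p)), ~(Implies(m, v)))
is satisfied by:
  {m: True, p: False, v: False}
  {m: True, v: True, p: False}
  {m: True, p: True, v: False}


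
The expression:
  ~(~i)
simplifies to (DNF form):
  i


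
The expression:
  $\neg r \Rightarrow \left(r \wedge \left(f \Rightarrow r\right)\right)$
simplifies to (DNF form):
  $r$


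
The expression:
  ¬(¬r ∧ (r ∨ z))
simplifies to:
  r ∨ ¬z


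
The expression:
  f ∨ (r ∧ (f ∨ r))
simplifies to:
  f ∨ r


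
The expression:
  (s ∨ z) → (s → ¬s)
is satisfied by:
  {s: False}


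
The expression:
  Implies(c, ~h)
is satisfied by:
  {h: False, c: False}
  {c: True, h: False}
  {h: True, c: False}


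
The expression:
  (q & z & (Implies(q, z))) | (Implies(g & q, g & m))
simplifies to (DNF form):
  m | z | ~g | ~q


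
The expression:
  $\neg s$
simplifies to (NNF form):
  $\neg s$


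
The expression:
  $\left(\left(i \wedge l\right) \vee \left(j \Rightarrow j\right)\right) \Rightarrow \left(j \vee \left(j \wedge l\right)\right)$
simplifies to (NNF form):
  $j$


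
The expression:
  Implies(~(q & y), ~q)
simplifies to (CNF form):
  y | ~q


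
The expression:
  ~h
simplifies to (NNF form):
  ~h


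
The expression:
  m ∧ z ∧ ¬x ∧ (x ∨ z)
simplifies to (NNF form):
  m ∧ z ∧ ¬x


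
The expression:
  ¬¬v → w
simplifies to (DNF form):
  w ∨ ¬v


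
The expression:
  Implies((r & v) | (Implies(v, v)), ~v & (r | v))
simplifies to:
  r & ~v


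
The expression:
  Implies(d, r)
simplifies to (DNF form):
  r | ~d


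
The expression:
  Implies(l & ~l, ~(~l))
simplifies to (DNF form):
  True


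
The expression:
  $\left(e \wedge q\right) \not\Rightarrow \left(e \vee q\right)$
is never true.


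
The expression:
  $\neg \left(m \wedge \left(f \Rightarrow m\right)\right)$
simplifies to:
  $\neg m$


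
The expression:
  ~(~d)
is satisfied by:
  {d: True}


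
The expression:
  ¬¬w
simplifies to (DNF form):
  w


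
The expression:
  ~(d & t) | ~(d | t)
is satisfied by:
  {t: False, d: False}
  {d: True, t: False}
  {t: True, d: False}


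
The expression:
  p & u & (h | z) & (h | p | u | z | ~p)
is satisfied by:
  {p: True, u: True, z: True, h: True}
  {p: True, u: True, z: True, h: False}
  {p: True, u: True, h: True, z: False}


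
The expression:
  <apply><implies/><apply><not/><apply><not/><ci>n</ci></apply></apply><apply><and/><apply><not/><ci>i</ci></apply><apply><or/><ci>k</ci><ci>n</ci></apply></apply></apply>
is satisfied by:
  {n: False, i: False}
  {i: True, n: False}
  {n: True, i: False}


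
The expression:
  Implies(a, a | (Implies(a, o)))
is always true.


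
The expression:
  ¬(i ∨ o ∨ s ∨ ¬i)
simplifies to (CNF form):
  False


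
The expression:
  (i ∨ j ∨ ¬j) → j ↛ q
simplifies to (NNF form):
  j ∧ ¬q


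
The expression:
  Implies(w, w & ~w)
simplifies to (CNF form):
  ~w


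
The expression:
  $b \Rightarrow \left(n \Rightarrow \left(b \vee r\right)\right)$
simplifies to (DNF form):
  $\text{True}$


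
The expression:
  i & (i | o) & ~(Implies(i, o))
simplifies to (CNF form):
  i & ~o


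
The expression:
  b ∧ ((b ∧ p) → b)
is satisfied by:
  {b: True}


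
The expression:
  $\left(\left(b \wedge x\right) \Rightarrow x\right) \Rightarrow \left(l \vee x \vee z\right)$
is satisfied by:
  {x: True, z: True, l: True}
  {x: True, z: True, l: False}
  {x: True, l: True, z: False}
  {x: True, l: False, z: False}
  {z: True, l: True, x: False}
  {z: True, l: False, x: False}
  {l: True, z: False, x: False}


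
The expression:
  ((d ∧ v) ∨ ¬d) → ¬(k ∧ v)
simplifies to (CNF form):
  ¬k ∨ ¬v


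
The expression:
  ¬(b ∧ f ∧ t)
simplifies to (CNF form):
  ¬b ∨ ¬f ∨ ¬t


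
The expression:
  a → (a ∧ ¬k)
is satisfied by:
  {k: False, a: False}
  {a: True, k: False}
  {k: True, a: False}


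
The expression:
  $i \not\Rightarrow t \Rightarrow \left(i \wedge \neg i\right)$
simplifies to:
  $t \vee \neg i$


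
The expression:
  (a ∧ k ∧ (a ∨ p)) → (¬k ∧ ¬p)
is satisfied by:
  {k: False, a: False}
  {a: True, k: False}
  {k: True, a: False}


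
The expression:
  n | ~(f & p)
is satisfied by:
  {n: True, p: False, f: False}
  {p: False, f: False, n: False}
  {f: True, n: True, p: False}
  {f: True, p: False, n: False}
  {n: True, p: True, f: False}
  {p: True, n: False, f: False}
  {f: True, p: True, n: True}


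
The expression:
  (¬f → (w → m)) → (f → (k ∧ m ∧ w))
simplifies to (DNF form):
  (k ∧ m ∧ w) ∨ ¬f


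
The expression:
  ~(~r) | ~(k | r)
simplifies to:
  r | ~k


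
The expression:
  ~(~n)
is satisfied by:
  {n: True}


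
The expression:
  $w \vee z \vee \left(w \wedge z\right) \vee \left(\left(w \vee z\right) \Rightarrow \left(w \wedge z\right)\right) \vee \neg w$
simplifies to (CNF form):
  $\text{True}$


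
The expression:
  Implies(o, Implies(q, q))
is always true.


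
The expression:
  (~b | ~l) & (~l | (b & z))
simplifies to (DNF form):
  ~l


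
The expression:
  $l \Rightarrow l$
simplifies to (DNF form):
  $\text{True}$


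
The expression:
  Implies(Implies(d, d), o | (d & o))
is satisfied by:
  {o: True}


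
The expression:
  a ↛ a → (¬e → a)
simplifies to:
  True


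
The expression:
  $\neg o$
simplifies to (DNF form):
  $\neg o$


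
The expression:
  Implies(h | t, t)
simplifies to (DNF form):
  t | ~h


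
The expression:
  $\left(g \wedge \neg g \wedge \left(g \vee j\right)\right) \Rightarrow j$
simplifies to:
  $\text{True}$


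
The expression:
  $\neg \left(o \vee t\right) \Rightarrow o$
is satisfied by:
  {t: True, o: True}
  {t: True, o: False}
  {o: True, t: False}


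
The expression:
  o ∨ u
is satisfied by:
  {o: True, u: True}
  {o: True, u: False}
  {u: True, o: False}


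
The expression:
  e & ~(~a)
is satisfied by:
  {a: True, e: True}


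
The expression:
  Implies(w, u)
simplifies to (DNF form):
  u | ~w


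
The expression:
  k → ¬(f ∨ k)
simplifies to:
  ¬k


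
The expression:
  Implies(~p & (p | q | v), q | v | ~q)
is always true.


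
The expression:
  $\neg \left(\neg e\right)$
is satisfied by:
  {e: True}


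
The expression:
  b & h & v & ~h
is never true.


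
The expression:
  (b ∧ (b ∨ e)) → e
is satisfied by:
  {e: True, b: False}
  {b: False, e: False}
  {b: True, e: True}


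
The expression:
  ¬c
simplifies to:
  ¬c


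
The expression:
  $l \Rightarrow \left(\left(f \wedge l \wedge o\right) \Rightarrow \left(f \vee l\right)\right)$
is always true.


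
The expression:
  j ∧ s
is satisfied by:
  {j: True, s: True}


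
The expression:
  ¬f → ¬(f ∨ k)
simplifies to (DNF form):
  f ∨ ¬k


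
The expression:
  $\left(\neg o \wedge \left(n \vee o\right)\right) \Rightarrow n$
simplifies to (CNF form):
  $\text{True}$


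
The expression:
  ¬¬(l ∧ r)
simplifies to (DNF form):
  l ∧ r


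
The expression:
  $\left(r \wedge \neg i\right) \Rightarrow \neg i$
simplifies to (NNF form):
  $\text{True}$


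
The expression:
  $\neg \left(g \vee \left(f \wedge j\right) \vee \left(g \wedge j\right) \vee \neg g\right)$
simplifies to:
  $\text{False}$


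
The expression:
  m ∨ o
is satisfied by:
  {o: True, m: True}
  {o: True, m: False}
  {m: True, o: False}


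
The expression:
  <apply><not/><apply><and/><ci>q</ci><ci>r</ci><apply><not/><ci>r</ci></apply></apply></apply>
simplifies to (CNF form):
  <true/>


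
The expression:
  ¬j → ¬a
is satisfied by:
  {j: True, a: False}
  {a: False, j: False}
  {a: True, j: True}


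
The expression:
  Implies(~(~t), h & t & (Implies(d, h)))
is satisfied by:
  {h: True, t: False}
  {t: False, h: False}
  {t: True, h: True}


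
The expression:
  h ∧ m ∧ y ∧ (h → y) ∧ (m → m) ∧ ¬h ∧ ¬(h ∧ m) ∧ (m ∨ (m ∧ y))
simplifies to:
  False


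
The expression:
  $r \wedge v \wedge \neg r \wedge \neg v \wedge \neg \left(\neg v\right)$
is never true.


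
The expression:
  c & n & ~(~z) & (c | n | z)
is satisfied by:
  {c: True, z: True, n: True}


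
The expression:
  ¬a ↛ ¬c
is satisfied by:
  {c: True, a: False}


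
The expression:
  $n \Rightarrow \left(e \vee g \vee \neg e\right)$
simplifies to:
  $\text{True}$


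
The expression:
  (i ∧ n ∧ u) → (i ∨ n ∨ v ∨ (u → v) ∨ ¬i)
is always true.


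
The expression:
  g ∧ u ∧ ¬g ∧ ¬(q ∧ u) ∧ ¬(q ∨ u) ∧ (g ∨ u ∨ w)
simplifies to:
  False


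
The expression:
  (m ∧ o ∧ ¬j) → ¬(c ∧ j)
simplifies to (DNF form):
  True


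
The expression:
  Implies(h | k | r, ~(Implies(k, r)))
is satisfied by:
  {k: True, r: False, h: False}
  {r: False, h: False, k: False}
  {k: True, h: True, r: False}


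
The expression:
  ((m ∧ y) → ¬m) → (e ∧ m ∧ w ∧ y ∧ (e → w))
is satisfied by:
  {m: True, y: True}


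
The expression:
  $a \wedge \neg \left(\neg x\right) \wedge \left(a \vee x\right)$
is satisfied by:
  {a: True, x: True}


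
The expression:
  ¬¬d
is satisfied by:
  {d: True}


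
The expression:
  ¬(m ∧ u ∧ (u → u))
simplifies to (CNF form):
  ¬m ∨ ¬u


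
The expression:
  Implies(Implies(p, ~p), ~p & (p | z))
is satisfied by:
  {z: True, p: True}
  {z: True, p: False}
  {p: True, z: False}


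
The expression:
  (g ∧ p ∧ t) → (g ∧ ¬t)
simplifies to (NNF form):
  ¬g ∨ ¬p ∨ ¬t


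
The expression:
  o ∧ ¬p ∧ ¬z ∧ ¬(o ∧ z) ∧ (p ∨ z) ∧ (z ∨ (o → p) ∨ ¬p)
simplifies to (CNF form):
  False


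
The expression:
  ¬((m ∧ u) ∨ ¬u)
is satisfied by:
  {u: True, m: False}


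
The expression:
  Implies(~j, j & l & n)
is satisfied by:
  {j: True}


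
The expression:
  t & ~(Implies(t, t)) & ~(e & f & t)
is never true.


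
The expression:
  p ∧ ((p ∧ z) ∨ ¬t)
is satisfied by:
  {p: True, z: True, t: False}
  {p: True, t: False, z: False}
  {p: True, z: True, t: True}


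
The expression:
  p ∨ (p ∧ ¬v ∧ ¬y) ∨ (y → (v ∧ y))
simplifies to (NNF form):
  p ∨ v ∨ ¬y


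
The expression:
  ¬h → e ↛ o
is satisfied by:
  {h: True, e: True, o: False}
  {h: True, e: False, o: False}
  {o: True, h: True, e: True}
  {o: True, h: True, e: False}
  {e: True, o: False, h: False}


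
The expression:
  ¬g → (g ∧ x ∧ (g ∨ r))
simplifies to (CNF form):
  g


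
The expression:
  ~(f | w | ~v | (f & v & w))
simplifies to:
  v & ~f & ~w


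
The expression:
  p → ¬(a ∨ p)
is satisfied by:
  {p: False}


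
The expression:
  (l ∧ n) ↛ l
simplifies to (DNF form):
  False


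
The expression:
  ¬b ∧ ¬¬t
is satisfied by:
  {t: True, b: False}


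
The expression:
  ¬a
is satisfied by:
  {a: False}


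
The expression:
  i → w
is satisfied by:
  {w: True, i: False}
  {i: False, w: False}
  {i: True, w: True}


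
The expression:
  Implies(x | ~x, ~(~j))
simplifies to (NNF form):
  j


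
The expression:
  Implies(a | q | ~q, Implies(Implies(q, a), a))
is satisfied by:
  {a: True, q: True}
  {a: True, q: False}
  {q: True, a: False}


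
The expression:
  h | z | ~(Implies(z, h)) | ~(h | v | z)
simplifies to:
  h | z | ~v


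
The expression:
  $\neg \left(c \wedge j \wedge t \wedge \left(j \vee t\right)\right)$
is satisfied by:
  {c: False, t: False, j: False}
  {j: True, c: False, t: False}
  {t: True, c: False, j: False}
  {j: True, t: True, c: False}
  {c: True, j: False, t: False}
  {j: True, c: True, t: False}
  {t: True, c: True, j: False}
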